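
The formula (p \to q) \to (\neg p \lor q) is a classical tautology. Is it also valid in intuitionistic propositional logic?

No

This is the material-implication-as-disjunction principle, which is not intuitionistically valid.
A Kripke countermodel: worlds s0, s1; order generated by s0 \le s1; atoms true at each world — s0:{}; s1:{p,q}.
s0 \nVdash (p \to q) \to (\neg p \lor q): already at s0 itself, s0 \Vdash p \to q but s0 \nVdash \neg p \lor q.
s0 \nVdash \neg p \lor q: neither disjunct is forced at s0.
s0 \nVdash \neg p since s1 is accessible from s0 and s1 \Vdash p.
So the root s0 does not force the formula.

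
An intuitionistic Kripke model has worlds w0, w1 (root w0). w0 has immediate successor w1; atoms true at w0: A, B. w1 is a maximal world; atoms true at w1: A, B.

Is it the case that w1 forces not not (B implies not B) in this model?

No

w1 does not force not not (B implies not B) since w1 is accessible from w1 and w1 forces not (B implies not B).
w1 forces not (B implies not B): no world accessible from w1 forces B implies not B.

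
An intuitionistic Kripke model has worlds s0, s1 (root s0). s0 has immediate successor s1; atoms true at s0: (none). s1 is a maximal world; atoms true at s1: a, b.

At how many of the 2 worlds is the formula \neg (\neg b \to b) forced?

0

s0: does not force it — s0 \nVdash \neg (\neg b \to b) since s0 is accessible from s0 and s0 \Vdash \neg b \to b.
s1: does not force it — s1 \nVdash \neg (\neg b \to b) since s1 is accessible from s1 and s1 \Vdash \neg b \to b.
Worlds forcing the formula: { }.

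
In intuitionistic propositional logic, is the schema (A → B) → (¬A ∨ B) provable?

No

This is the material-implication-as-disjunction principle, which is not intuitionistically valid.
A Kripke countermodel: worlds u0, u1; order generated by u0 ≤ u1; atoms true at each world — u0:{}; u1:{A,B}.
u0 ⊮ (A → B) → (¬A ∨ B): already at u0 itself, u0 ⊩ A → B but u0 ⊮ ¬A ∨ B.
u0 ⊮ ¬A ∨ B: neither disjunct is forced at u0.
u0 ⊮ ¬A since u1 is accessible from u0 and u1 ⊩ A.
So the root u0 does not force the formula.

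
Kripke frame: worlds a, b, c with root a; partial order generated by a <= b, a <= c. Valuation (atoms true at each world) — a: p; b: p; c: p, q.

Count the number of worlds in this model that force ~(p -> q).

1

a: does not force it — a ||-/- ~(p -> q) since c is accessible from a and c ||- p -> q.
b: forces it.
c: does not force it.
Worlds forcing the formula: {b}.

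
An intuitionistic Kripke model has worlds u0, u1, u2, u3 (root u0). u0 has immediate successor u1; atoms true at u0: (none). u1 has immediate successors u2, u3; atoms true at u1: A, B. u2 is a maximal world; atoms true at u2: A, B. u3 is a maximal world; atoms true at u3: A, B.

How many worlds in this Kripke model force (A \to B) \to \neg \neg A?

4

u0: forces it.
u1: forces it.
u2: forces it.
u3: forces it.
Worlds forcing the formula: {u0, u1, u2, u3}.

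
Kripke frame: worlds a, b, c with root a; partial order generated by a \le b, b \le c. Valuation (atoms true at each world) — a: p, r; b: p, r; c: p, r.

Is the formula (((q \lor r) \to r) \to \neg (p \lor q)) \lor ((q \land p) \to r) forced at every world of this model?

a \Vdash (((q \lor r) \to r) \to \neg (p \lor q)) \lor ((q \land p) \to r) via the disjunct (q \land p) \to r.
Since the root a forces (((q \lor r) \to r) \to \neg (p \lor q)) \lor ((q \land p) \to r) and forcing is persistent (monotone upward), every world forces it.

Yes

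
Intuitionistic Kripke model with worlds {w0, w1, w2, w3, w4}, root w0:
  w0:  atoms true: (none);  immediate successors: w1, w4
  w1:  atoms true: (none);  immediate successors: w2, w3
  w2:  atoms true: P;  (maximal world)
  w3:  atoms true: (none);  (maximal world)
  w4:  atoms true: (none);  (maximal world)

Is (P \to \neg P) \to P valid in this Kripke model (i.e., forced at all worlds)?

Not every world: w0 \nVdash (P \to \neg P) \to P.
w0 \nVdash (P \to \neg P) \to P: at the accessible world w3, w3 \Vdash P \to \neg P but w3 \nVdash P.
w3 lacks atom P, so w3 \nVdash P.

No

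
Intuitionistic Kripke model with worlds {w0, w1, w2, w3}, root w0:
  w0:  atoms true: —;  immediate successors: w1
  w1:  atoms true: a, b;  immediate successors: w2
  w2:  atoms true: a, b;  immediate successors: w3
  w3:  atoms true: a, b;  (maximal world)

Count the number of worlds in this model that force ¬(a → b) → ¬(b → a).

4

w0: forces it.
w1: forces it.
w2: forces it.
w3: forces it.
Worlds forcing the formula: {w0, w1, w2, w3}.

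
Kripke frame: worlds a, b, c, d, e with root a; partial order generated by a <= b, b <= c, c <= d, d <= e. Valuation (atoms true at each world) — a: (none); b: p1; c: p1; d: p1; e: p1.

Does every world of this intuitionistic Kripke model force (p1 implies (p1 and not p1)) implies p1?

Yes

a forces (p1 implies (p1 and not p1)) implies p1 vacuously: no world accessible from a forces the antecedent p1 implies (p1 and not p1).
Since the root a forces (p1 implies (p1 and not p1)) implies p1 and forcing is persistent (monotone upward), every world forces it.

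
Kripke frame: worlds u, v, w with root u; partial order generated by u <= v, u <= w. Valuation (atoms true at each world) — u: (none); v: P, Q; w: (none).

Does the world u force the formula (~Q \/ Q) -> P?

No

u ||-/- (~Q \/ Q) -> P: at the accessible world w, w ||- ~Q \/ Q but w ||-/- P.
w lacks atom P, so w ||-/- P.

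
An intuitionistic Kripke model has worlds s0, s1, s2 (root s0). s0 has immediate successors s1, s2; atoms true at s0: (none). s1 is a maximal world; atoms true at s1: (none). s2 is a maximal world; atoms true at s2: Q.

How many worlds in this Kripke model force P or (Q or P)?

s0: does not force it — s0 does not force P or (Q or P): neither disjunct is forced at s0.
s1: does not force it — s1 does not force P or (Q or P): neither disjunct is forced at s1.
s2: forces it.
Worlds forcing the formula: {s2}.

1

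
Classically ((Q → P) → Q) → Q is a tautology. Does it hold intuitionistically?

This is Peirce's law, which is not intuitionistically valid.
A Kripke countermodel: worlds w0, w1; order generated by w0 ≤ w1; atoms true at each world — w0:{}; w1:{Q}.
w0 ⊮ ((Q → P) → Q) → Q: already at w0 itself, w0 ⊩ (Q → P) → Q but w0 ⊮ Q.
w0 lacks atom Q, so w0 ⊮ Q.
So the root w0 does not force the formula.

No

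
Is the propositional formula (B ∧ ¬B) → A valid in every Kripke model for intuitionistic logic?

Yes

This is an instance of ex falso quodlibet, which is intuitionistically derivable.
No world can force both B and ¬B, so the antecedent B ∧ ¬B is never forced and the implication holds vacuously at every world.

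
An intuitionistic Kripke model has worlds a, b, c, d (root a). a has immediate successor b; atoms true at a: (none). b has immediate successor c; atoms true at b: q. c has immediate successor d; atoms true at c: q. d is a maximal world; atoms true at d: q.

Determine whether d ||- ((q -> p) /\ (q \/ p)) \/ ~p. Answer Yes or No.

d ||- ((q -> p) /\ (q \/ p)) \/ ~p via the disjunct ~p.

Yes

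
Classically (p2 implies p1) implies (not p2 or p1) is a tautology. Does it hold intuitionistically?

No

This is the material-implication-as-disjunction principle, which is not intuitionistically valid.
A Kripke countermodel: worlds u, v; order generated by u <= v; atoms true at each world — u:{}; v:{p1,p2}.
u does not force (p2 implies p1) implies (not p2 or p1): already at u itself, u forces p2 implies p1 but u does not force not p2 or p1.
u does not force not p2 or p1: neither disjunct is forced at u.
u does not force not p2 since v is accessible from u and v forces p2.
So the root u does not force the formula.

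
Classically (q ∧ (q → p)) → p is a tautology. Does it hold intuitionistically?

This is modus ponens in implicational form, which is intuitionistically derivable.
If a world forces q and q → p, then applying the implication at that world (which is accessible from itself) gives p.

Yes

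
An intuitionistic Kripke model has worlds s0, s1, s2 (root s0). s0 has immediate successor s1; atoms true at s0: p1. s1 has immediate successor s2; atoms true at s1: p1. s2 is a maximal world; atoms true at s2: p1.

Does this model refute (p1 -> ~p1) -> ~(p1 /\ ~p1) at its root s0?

s0 ||- (p1 -> ~p1) -> ~(p1 /\ ~p1) vacuously: no world accessible from s0 forces the antecedent p1 -> ~p1.
So the root s0 forces (p1 -> ~p1) -> ~(p1 /\ ~p1); the model is not a countermodel.

No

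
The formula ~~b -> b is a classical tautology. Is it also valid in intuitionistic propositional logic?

No

This is double-negation elimination, which is not intuitionistically valid.
A Kripke countermodel: worlds w0, w1; order generated by w0 <= w1; atoms true at each world — w0:{}; w1:{b}.
w0 ||-/- ~~b -> b: already at w0 itself, w0 ||- ~~b but w0 ||-/- b.
w0 lacks atom b, so w0 ||-/- b.
So the root w0 does not force the formula.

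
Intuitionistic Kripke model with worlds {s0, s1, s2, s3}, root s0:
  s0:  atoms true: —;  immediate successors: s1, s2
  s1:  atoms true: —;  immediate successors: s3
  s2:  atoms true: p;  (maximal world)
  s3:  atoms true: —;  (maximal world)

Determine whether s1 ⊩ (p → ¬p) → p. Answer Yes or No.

s1 ⊮ (p → ¬p) → p: already at s1 itself, s1 ⊩ p → ¬p but s1 ⊮ p.
s1 lacks atom p, so s1 ⊮ p.

No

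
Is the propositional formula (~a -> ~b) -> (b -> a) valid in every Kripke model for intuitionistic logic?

This is the converse of contraposition, which is not intuitionistically valid.
A Kripke countermodel: worlds 0, 1; order generated by 0 <= 1; atoms true at each world — 0:{b}; 1:{a,b}.
0 ||-/- (~a -> ~b) -> (b -> a): already at 0 itself, 0 ||- ~a -> ~b but 0 ||-/- b -> a.
0 ||-/- b -> a: already at 0 itself, 0 ||- b but 0 ||-/- a.
0 lacks atom a, so 0 ||-/- a.
So the root 0 does not force the formula.

No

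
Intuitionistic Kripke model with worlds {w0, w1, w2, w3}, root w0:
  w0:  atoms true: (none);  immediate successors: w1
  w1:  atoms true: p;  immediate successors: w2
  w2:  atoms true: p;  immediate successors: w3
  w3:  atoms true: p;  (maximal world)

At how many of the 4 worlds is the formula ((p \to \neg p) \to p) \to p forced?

3

w0: does not force it — w0 \nVdash ((p \to \neg p) \to p) \to p: already at w0 itself, w0 \Vdash (p \to \neg p) \to p but w0 \nVdash p.
w1: forces it.
w2: forces it.
w3: forces it.
Worlds forcing the formula: {w1, w2, w3}.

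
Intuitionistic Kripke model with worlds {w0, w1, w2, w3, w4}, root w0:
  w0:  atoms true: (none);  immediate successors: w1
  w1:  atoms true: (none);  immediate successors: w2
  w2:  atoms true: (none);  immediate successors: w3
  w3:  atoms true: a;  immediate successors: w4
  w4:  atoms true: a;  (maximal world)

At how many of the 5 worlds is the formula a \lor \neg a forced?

2

w0: does not force it — w0 \nVdash a \lor \neg a: neither disjunct is forced at w0.
w1: does not force it — w1 \nVdash a \lor \neg a: neither disjunct is forced at w1.
w2: does not force it.
w3: forces it.
w4: forces it.
Worlds forcing the formula: {w3, w4}.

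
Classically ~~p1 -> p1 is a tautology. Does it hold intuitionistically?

No

This is double-negation elimination, which is not intuitionistically valid.
A Kripke countermodel: worlds u0, u1; order generated by u0 <= u1; atoms true at each world — u0:{}; u1:{p1}.
u0 ||-/- ~~p1 -> p1: already at u0 itself, u0 ||- ~~p1 but u0 ||-/- p1.
u0 lacks atom p1, so u0 ||-/- p1.
So the root u0 does not force the formula.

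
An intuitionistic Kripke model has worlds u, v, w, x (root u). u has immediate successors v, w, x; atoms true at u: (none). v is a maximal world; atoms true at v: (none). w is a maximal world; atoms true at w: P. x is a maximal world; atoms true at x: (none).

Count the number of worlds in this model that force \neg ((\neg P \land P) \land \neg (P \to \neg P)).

4

u: forces it.
v: forces it.
w: forces it.
x: forces it.
Worlds forcing the formula: {u, v, w, x}.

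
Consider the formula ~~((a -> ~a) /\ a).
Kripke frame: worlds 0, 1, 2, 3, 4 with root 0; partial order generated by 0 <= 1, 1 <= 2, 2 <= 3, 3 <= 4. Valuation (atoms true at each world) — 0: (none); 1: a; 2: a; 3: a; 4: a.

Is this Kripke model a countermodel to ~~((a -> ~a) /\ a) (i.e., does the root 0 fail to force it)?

Yes

0 ||-/- ~~((a -> ~a) /\ a) since 0 is accessible from 0 and 0 ||- ~((a -> ~a) /\ a).
0 ||- ~((a -> ~a) /\ a): no world accessible from 0 forces (a -> ~a) /\ a.
So the root 0 does not force ~~((a -> ~a) /\ a); the model is a countermodel.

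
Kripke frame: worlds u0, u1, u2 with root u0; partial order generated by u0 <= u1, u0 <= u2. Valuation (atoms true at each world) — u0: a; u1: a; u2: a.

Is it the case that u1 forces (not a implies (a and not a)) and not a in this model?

No

u1 does not force (not a implies (a and not a)) and not a since u1 fails not a.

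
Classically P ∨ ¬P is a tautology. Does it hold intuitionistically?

No

This is the law of excluded middle, which is not intuitionistically valid.
A Kripke countermodel: worlds s0, s1; order generated by s0 ≤ s1; atoms true at each world — s0:{}; s1:{P}.
s0 ⊮ P ∨ ¬P: neither disjunct is forced at s0.
s0 lacks atom P, so s0 ⊮ P.
So the root s0 does not force the formula.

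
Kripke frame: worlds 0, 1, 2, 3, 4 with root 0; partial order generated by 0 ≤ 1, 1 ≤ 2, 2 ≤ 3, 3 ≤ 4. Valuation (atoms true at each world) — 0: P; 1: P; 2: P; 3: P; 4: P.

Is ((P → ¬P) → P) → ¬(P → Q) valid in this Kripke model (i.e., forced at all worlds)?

0 ⊩ ((P → ¬P) → P) → ¬(P → Q): every world accessible from 0 that forces (P → ¬P) → P (namely 0, 1, 2, 3, 4) also forces ¬(P → Q).
Since the root 0 forces ((P → ¬P) → P) → ¬(P → Q) and forcing is persistent (monotone upward), every world forces it.

Yes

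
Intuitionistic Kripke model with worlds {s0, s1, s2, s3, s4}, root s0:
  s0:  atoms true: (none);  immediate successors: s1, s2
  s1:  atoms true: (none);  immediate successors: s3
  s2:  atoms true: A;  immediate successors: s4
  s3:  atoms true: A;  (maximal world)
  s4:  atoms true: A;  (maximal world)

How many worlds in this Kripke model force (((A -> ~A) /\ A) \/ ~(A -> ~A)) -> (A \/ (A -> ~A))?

s0: does not force it — s0 ||-/- (((A -> ~A) /\ A) \/ ~(A -> ~A)) -> (A \/ (A -> ~A)): already at s0 itself, s0 ||- ((A -> ~A) /\ A) \/ ~(A -> ~A) but s0 ||-/- A \/ (A -> ~A).
s1: does not force it — s1 ||-/- (((A -> ~A) /\ A) \/ ~(A -> ~A)) -> (A \/ (A -> ~A)): already at s1 itself, s1 ||- ((A -> ~A) /\ A) \/ ~(A -> ~A) but s1 ||-/- A \/ (A -> ~A).
s2: forces it.
s3: forces it.
s4: forces it.
Worlds forcing the formula: {s2, s3, s4}.

3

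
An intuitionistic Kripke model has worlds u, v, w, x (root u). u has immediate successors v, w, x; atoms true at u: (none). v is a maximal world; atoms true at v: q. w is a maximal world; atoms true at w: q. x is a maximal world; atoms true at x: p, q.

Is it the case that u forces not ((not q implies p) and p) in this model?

u does not force not ((not q implies p) and p) since x is accessible from u and x forces (not q implies p) and p.
x forces (not q implies p) and p since x forces both conjuncts.

No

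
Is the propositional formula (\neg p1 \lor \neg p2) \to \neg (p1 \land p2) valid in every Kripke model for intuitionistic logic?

Yes

This is a constructively valid De Morgan direction (disjunction of negations to negated conjunction), which is intuitionistically derivable.
If \neg p1 holds at a world then no accessible world forces p1, hence none forces p1 \land p2; likewise for \neg p2.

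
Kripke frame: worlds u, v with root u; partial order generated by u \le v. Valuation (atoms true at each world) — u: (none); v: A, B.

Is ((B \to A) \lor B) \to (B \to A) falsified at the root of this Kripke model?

u \Vdash ((B \to A) \lor B) \to (B \to A): every world accessible from u that forces (B \to A) \lor B (namely u, v) also forces B \to A.
So the root u forces ((B \to A) \lor B) \to (B \to A); the model is not a countermodel.

No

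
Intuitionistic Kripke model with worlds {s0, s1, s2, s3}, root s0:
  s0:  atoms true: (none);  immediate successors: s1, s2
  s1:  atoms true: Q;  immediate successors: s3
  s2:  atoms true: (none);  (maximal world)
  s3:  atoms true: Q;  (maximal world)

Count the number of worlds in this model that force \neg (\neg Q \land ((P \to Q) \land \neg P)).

2

s0: does not force it — s0 \nVdash \neg (\neg Q \land ((P \to Q) \land \neg P)) since s2 is accessible from s0 and s2 \Vdash \neg Q \land ((P \to Q) \land \neg P).
s1: forces it.
s2: does not force it.
s3: forces it.
Worlds forcing the formula: {s1, s3}.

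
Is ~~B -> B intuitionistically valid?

No

This is double-negation elimination, which is not intuitionistically valid.
A Kripke countermodel: worlds u, v; order generated by u <= v; atoms true at each world — u:{}; v:{B}.
u ||-/- ~~B -> B: already at u itself, u ||- ~~B but u ||-/- B.
u lacks atom B, so u ||-/- B.
So the root u does not force the formula.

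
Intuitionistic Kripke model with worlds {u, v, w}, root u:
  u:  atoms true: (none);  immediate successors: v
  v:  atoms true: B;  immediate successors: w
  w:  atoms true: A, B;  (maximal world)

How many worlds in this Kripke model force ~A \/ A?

1

u: does not force it — u ||-/- ~A \/ A: neither disjunct is forced at u.
v: does not force it — v ||-/- ~A \/ A: neither disjunct is forced at v.
w: forces it.
Worlds forcing the formula: {w}.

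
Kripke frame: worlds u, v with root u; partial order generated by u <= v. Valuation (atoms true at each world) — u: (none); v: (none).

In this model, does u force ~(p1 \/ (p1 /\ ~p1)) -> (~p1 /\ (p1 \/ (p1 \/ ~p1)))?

u ||- ~(p1 \/ (p1 /\ ~p1)) -> (~p1 /\ (p1 \/ (p1 \/ ~p1))): every world accessible from u that forces ~(p1 \/ (p1 /\ ~p1)) (namely u, v) also forces ~p1 /\ (p1 \/ (p1 \/ ~p1)).

Yes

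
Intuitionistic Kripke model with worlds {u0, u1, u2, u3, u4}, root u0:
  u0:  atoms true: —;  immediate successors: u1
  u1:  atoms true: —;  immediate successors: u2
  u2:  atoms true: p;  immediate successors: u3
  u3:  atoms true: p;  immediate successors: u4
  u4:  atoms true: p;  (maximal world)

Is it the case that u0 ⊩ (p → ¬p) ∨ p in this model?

No

u0 ⊮ (p → ¬p) ∨ p: neither disjunct is forced at u0.
u0 ⊮ p → ¬p: at the accessible world u2, u2 ⊩ p but u2 ⊮ ¬p.
u2 ⊮ ¬p since u2 is accessible from u2 and u2 ⊩ p.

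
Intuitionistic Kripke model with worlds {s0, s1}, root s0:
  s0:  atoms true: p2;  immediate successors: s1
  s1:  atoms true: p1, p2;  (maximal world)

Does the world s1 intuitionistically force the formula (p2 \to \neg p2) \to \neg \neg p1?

s1 \Vdash (p2 \to \neg p2) \to \neg \neg p1 vacuously: no world accessible from s1 forces the antecedent p2 \to \neg p2.

Yes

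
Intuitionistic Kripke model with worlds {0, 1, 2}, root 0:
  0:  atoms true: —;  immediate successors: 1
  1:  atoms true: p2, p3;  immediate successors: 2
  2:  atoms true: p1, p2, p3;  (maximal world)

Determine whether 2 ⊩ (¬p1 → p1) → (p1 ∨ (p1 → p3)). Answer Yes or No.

Yes

2 ⊩ (¬p1 → p1) → (p1 ∨ (p1 → p3)): every world accessible from 2 that forces ¬p1 → p1 (namely 2) also forces p1 ∨ (p1 → p3).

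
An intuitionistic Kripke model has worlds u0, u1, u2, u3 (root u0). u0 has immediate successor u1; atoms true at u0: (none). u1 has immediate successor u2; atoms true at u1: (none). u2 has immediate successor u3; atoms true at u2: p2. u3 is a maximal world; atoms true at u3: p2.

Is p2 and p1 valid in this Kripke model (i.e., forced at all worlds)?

No

Not every world: u0 does not force p2 and p1.
u0 does not force p2 and p1 since u0 fails p2.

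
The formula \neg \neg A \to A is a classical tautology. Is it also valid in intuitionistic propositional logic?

No

This is double-negation elimination, which is not intuitionistically valid.
A Kripke countermodel: worlds w0, w1; order generated by w0 \le w1; atoms true at each world — w0:{}; w1:{A}.
w0 \nVdash \neg \neg A \to A: already at w0 itself, w0 \Vdash \neg \neg A but w0 \nVdash A.
w0 lacks atom A, so w0 \nVdash A.
So the root w0 does not force the formula.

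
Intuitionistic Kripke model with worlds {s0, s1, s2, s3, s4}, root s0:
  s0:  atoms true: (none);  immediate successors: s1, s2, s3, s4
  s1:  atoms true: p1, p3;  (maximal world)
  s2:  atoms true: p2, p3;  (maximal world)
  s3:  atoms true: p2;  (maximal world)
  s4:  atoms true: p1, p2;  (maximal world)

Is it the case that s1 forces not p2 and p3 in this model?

Yes

s1 forces not p2 and p3 since s1 forces both conjuncts.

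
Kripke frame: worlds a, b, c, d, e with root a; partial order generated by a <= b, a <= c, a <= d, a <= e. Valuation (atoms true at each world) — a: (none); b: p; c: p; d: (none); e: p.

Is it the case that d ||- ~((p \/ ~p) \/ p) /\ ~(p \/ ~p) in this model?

No

d ||-/- ~((p \/ ~p) \/ p) /\ ~(p \/ ~p) since d fails ~((p \/ ~p) \/ p).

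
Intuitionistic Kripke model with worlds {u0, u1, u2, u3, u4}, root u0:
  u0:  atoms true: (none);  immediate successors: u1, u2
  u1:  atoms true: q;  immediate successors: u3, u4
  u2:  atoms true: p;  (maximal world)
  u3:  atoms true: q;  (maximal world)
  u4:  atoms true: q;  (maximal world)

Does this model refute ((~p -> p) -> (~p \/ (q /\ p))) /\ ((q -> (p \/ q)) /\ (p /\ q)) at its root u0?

Yes

u0 ||-/- ((~p -> p) -> (~p \/ (q /\ p))) /\ ((q -> (p \/ q)) /\ (p /\ q)) since u0 fails (~p -> p) -> (~p \/ (q /\ p)).
So the root u0 does not force ((~p -> p) -> (~p \/ (q /\ p))) /\ ((q -> (p \/ q)) /\ (p /\ q)); the model is a countermodel.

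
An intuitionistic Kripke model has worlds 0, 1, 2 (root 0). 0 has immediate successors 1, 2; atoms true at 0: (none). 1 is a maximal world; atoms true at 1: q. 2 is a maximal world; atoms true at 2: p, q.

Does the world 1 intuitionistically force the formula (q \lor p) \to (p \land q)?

1 \nVdash (q \lor p) \to (p \land q): already at 1 itself, 1 \Vdash q \lor p but 1 \nVdash p \land q.
1 \nVdash p \land q since 1 fails p.

No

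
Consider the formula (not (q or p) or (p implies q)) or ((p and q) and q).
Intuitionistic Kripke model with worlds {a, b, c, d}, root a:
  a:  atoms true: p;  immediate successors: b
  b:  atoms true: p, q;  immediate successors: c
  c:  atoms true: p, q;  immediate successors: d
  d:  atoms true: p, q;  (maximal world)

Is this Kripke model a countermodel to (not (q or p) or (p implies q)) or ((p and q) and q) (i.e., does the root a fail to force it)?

a does not force (not (q or p) or (p implies q)) or ((p and q) and q): neither disjunct is forced at a.
a does not force not (q or p) or (p implies q): neither disjunct is forced at a.
a does not force not (q or p) since a is accessible from a and a forces q or p.
a forces q or p via the disjunct p.
So the root a does not force (not (q or p) or (p implies q)) or ((p and q) and q); the model is a countermodel.

Yes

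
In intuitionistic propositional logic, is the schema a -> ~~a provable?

Yes

This is double-negation introduction, which is intuitionistically derivable.
If a world forces a then every accessible world forces a (persistence), so none forces ~a; hence ~~a.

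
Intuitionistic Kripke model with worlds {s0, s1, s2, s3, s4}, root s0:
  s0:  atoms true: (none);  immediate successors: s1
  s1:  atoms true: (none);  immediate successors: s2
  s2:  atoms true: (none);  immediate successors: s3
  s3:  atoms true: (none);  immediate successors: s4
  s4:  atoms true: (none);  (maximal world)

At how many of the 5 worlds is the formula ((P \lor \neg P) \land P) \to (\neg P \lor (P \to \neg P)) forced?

s0: forces it.
s1: forces it.
s2: forces it.
s3: forces it.
s4: forces it.
Worlds forcing the formula: {s0, s1, s2, s3, s4}.

5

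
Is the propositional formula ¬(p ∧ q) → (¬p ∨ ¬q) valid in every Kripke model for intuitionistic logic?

This is the constructively invalid direction of De Morgan's law for conjunction, which is not intuitionistically valid.
A Kripke countermodel: worlds u0, u1, u2; order generated by u0 ≤ u1, u0 ≤ u2; atoms true at each world — u0:{}; u1:{p}; u2:{q}.
u0 ⊮ ¬(p ∧ q) → (¬p ∨ ¬q): already at u0 itself, u0 ⊩ ¬(p ∧ q) but u0 ⊮ ¬p ∨ ¬q.
u0 ⊮ ¬p ∨ ¬q: neither disjunct is forced at u0.
u0 ⊮ ¬p since u1 is accessible from u0 and u1 ⊩ p.
So the root u0 does not force the formula.

No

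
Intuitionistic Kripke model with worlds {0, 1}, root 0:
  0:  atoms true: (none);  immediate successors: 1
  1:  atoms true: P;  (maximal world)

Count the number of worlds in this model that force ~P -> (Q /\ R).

2

0: forces it.
1: forces it.
Worlds forcing the formula: {0, 1}.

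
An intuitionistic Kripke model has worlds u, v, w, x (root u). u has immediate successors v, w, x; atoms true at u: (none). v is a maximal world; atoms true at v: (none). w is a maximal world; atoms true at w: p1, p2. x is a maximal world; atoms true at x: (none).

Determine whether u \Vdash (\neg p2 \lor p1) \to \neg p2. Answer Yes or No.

No

u \nVdash (\neg p2 \lor p1) \to \neg p2: at the accessible world w, w \Vdash \neg p2 \lor p1 but w \nVdash \neg p2.
w \nVdash \neg p2 since w is accessible from w and w \Vdash p2.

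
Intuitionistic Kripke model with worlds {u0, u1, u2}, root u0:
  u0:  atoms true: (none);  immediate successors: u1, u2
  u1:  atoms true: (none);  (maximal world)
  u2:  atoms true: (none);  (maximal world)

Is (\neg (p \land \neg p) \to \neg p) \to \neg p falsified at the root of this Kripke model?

No

u0 \Vdash (\neg (p \land \neg p) \to \neg p) \to \neg p: every world accessible from u0 that forces \neg (p \land \neg p) \to \neg p (namely u0, u1, u2) also forces \neg p.
So the root u0 forces (\neg (p \land \neg p) \to \neg p) \to \neg p; the model is not a countermodel.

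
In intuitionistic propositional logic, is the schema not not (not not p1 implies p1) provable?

This is the double negation of double-negation elimination, which is intuitionistically derivable.
By Glivenko's theorem the double negation of any classical propositional tautology is intuitionistically provable; not not p1 implies p1 is classically a tautology.

Yes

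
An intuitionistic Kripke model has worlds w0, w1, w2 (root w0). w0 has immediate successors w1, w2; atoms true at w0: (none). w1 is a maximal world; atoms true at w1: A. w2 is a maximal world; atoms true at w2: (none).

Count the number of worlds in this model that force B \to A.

3

w0: forces it.
w1: forces it.
w2: forces it.
Worlds forcing the formula: {w0, w1, w2}.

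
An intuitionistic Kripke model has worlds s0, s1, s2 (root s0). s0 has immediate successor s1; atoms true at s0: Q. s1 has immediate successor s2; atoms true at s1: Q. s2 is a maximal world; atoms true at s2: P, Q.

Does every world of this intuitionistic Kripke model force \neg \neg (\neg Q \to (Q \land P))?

s0 \Vdash \neg \neg (\neg Q \to (Q \land P)): no world accessible from s0 forces \neg (\neg Q \to (Q \land P)).
Since the root s0 forces \neg \neg (\neg Q \to (Q \land P)) and forcing is persistent (monotone upward), every world forces it.

Yes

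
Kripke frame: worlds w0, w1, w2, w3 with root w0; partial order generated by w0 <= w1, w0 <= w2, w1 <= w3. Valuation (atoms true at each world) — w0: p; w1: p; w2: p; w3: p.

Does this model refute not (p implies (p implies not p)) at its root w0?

w0 forces not (p implies (p implies not p)): no world accessible from w0 forces p implies (p implies not p).
So the root w0 forces not (p implies (p implies not p)); the model is not a countermodel.

No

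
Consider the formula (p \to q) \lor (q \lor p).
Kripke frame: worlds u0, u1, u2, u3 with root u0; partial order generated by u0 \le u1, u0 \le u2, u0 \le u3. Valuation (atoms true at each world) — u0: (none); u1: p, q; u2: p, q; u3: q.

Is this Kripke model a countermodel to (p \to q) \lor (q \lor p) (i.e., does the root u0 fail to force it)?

No

u0 \Vdash (p \to q) \lor (q \lor p) via the disjunct p \to q.
So the root u0 forces (p \to q) \lor (q \lor p); the model is not a countermodel.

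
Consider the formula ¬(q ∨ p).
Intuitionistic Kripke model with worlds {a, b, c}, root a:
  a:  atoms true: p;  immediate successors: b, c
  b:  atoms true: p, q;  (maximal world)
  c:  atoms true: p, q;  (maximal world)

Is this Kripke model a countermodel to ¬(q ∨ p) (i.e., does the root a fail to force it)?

a ⊮ ¬(q ∨ p) since a is accessible from a and a ⊩ q ∨ p.
a ⊩ q ∨ p via the disjunct p.
So the root a does not force ¬(q ∨ p); the model is a countermodel.

Yes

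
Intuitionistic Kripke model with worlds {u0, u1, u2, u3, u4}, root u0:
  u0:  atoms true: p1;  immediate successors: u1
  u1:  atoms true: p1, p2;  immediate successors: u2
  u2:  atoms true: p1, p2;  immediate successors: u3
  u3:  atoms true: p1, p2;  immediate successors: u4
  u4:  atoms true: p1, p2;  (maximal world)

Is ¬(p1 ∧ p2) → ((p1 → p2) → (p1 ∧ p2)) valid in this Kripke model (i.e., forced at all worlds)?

u0 ⊩ ¬(p1 ∧ p2) → ((p1 → p2) → (p1 ∧ p2)) vacuously: no world accessible from u0 forces the antecedent ¬(p1 ∧ p2).
Since the root u0 forces ¬(p1 ∧ p2) → ((p1 → p2) → (p1 ∧ p2)) and forcing is persistent (monotone upward), every world forces it.

Yes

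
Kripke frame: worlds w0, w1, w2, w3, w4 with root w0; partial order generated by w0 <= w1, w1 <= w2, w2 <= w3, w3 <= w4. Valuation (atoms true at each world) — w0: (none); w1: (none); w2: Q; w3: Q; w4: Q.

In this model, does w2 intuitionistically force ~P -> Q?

w2 ||- ~P -> Q: every world accessible from w2 that forces ~P (namely w2, w3, w4) also forces Q.

Yes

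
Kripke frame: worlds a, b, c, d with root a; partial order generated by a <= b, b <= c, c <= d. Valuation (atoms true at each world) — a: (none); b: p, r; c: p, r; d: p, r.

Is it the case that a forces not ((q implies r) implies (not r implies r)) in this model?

a does not force not ((q implies r) implies (not r implies r)) since a is accessible from a and a forces (q implies r) implies (not r implies r).
a forces (q implies r) implies (not r implies r): every world accessible from a that forces q implies r (namely a, b, c, d) also forces not r implies r.

No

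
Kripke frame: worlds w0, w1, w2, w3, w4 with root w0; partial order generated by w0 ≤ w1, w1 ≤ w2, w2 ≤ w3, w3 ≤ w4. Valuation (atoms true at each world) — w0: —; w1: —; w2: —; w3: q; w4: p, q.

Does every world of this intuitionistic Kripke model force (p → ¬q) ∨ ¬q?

No

Not every world: w0 ⊮ (p → ¬q) ∨ ¬q.
w0 ⊮ (p → ¬q) ∨ ¬q: neither disjunct is forced at w0.
w0 ⊮ p → ¬q: at the accessible world w4, w4 ⊩ p but w4 ⊮ ¬q.
w4 ⊮ ¬q since w4 is accessible from w4 and w4 ⊩ q.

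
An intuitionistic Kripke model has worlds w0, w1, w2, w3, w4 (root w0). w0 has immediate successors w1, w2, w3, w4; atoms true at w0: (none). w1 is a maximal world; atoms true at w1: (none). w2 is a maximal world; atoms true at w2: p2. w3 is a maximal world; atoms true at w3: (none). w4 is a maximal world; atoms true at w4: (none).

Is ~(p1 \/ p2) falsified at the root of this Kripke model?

w0 ||-/- ~(p1 \/ p2) since w2 is accessible from w0 and w2 ||- p1 \/ p2.
w2 ||- p1 \/ p2 via the disjunct p2.
So the root w0 does not force ~(p1 \/ p2); the model is a countermodel.

Yes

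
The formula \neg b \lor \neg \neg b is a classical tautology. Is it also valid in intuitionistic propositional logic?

No

This is the weak law of excluded middle, which is not intuitionistically valid.
A Kripke countermodel: worlds u, v, w; order generated by u \le v, u \le w; atoms true at each world — u:{}; v:{b}; w:{}.
u \nVdash \neg b \lor \neg \neg b: neither disjunct is forced at u.
u \nVdash \neg b since v is accessible from u and v \Vdash b.
So the root u does not force the formula.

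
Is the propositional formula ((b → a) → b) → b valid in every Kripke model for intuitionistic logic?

No

This is Peirce's law, which is not intuitionistically valid.
A Kripke countermodel: worlds s0, s1; order generated by s0 ≤ s1; atoms true at each world — s0:{}; s1:{b}.
s0 ⊮ ((b → a) → b) → b: already at s0 itself, s0 ⊩ (b → a) → b but s0 ⊮ b.
s0 lacks atom b, so s0 ⊮ b.
So the root s0 does not force the formula.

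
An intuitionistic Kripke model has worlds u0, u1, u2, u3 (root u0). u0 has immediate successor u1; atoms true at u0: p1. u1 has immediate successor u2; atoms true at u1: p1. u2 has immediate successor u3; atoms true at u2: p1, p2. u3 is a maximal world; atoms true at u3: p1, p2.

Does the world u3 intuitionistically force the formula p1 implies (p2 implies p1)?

Yes

u3 forces p1 implies (p2 implies p1): every world accessible from u3 that forces p1 (namely u3) also forces p2 implies p1.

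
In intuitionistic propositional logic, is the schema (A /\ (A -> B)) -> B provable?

Yes

This is modus ponens in implicational form, which is intuitionistically derivable.
If a world forces A and A -> B, then applying the implication at that world (which is accessible from itself) gives B.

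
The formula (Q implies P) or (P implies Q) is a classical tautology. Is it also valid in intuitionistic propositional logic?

This is the Gödel–Dummett linearity axiom, which is not intuitionistically valid.
A Kripke countermodel: worlds a, b, c; order generated by a <= b, a <= c; atoms true at each world — a:{}; b:{Q}; c:{P}.
a does not force (Q implies P) or (P implies Q): neither disjunct is forced at a.
a does not force Q implies P: at the accessible world b, b forces Q but b does not force P.
b lacks atom P, so b does not force P.
So the root a does not force the formula.

No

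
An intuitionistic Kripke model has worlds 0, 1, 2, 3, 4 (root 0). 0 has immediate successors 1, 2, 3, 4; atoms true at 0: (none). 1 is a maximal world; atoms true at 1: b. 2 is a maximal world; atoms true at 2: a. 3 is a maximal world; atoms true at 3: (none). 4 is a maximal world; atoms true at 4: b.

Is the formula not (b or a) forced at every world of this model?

No

Not every world: 0 does not force not (b or a).
0 does not force not (b or a) since 1 is accessible from 0 and 1 forces b or a.
1 forces b or a via the disjunct b.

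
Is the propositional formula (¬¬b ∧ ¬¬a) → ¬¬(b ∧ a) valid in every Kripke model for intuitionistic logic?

Yes

This is the distribution of double negation over conjunction, which is intuitionistically derivable.
Assume ¬¬b, ¬¬a, and ¬(b ∧ a). From b we'd get ¬a (since b ∧ a is refuted), contradicting ¬¬a; so ¬b, contradicting ¬¬b.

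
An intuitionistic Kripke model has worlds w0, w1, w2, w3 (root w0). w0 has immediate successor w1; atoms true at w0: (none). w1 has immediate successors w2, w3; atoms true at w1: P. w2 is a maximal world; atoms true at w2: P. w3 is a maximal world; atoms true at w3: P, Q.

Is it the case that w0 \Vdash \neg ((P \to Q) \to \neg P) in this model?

w0 \nVdash \neg ((P \to Q) \to \neg P) since w2 is accessible from w0 and w2 \Vdash (P \to Q) \to \neg P.
w2 \Vdash (P \to Q) \to \neg P vacuously: no world accessible from w2 forces the antecedent P \to Q.

No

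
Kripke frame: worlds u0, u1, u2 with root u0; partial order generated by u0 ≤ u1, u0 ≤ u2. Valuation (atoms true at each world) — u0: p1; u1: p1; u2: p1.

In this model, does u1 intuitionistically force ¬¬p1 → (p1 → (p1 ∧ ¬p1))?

No

u1 ⊮ ¬¬p1 → (p1 → (p1 ∧ ¬p1)): already at u1 itself, u1 ⊩ ¬¬p1 but u1 ⊮ p1 → (p1 ∧ ¬p1).
u1 ⊮ p1 → (p1 ∧ ¬p1): already at u1 itself, u1 ⊩ p1 but u1 ⊮ p1 ∧ ¬p1.
u1 ⊮ p1 ∧ ¬p1 since u1 fails ¬p1.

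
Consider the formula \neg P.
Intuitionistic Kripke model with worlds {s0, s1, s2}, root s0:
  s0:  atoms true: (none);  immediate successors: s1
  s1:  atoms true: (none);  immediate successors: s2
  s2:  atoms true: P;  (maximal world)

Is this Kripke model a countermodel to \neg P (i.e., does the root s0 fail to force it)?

Yes

s0 \nVdash \neg P since s2 is accessible from s0 and s2 \Vdash P.
So the root s0 does not force \neg P; the model is a countermodel.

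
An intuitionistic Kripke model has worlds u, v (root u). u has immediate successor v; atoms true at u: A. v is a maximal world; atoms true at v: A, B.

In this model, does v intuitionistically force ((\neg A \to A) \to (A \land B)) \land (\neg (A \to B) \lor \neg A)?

No

v \nVdash ((\neg A \to A) \to (A \land B)) \land (\neg (A \to B) \lor \neg A) since v fails \neg (A \to B) \lor \neg A.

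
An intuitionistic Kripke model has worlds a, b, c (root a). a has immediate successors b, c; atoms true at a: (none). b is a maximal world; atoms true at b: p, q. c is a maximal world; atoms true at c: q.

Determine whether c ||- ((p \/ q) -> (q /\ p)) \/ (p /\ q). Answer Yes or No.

c ||-/- ((p \/ q) -> (q /\ p)) \/ (p /\ q): neither disjunct is forced at c.
c ||-/- (p \/ q) -> (q /\ p): already at c itself, c ||- p \/ q but c ||-/- q /\ p.
c ||-/- q /\ p since c fails p.

No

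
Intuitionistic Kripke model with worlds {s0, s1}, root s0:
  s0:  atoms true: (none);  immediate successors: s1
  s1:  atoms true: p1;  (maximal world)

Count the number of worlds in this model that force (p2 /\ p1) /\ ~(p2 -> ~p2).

0

s0: does not force it — s0 ||-/- (p2 /\ p1) /\ ~(p2 -> ~p2) since s0 fails p2 /\ p1.
s1: does not force it — s1 ||-/- (p2 /\ p1) /\ ~(p2 -> ~p2) since s1 fails p2 /\ p1.
Worlds forcing the formula: { }.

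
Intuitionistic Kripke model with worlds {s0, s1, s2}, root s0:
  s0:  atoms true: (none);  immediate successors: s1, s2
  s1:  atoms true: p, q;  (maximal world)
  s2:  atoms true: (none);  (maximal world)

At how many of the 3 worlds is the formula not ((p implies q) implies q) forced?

1

s0: does not force it — s0 does not force not ((p implies q) implies q) since s1 is accessible from s0 and s1 forces (p implies q) implies q.
s1: does not force it — s1 does not force not ((p implies q) implies q) since s1 is accessible from s1 and s1 forces (p implies q) implies q.
s2: forces it.
Worlds forcing the formula: {s2}.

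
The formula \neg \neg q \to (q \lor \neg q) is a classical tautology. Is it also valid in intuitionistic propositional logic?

This is a variant of double-negation elimination (deriving excluded middle from double negation), which is not intuitionistically valid.
A Kripke countermodel: worlds u, v; order generated by u \le v; atoms true at each world — u:{}; v:{q}.
u \nVdash \neg \neg q \to (q \lor \neg q): already at u itself, u \Vdash \neg \neg q but u \nVdash q \lor \neg q.
u \nVdash q \lor \neg q: neither disjunct is forced at u.
u lacks atom q, so u \nVdash q.
So the root u does not force the formula.

No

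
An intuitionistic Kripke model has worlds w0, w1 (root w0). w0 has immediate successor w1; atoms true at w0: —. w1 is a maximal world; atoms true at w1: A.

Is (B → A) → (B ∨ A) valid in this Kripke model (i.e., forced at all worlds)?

Not every world: w0 ⊮ (B → A) → (B ∨ A).
w0 ⊮ (B → A) → (B ∨ A): already at w0 itself, w0 ⊩ B → A but w0 ⊮ B ∨ A.
w0 ⊮ B ∨ A: neither disjunct is forced at w0.

No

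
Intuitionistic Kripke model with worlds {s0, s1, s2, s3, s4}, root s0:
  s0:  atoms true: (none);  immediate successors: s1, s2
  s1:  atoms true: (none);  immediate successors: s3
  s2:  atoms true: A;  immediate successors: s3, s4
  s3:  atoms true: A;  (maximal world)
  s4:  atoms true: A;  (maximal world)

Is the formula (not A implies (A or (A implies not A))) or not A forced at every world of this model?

Yes

s0 forces (not A implies (A or (A implies not A))) or not A via the disjunct not A implies (A or (A implies not A)).
Since the root s0 forces (not A implies (A or (A implies not A))) or not A and forcing is persistent (monotone upward), every world forces it.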